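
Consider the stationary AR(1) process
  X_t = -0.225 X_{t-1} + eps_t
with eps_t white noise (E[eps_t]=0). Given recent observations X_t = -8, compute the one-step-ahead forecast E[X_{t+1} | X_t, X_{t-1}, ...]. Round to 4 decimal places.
E[X_{t+1} \mid \mathcal F_t] = 1.8000

For an AR(p) model X_t = c + sum_i phi_i X_{t-i} + eps_t, the
one-step-ahead conditional mean is
  E[X_{t+1} | X_t, ...] = c + sum_i phi_i X_{t+1-i}.
Substitute known values:
  E[X_{t+1} | ...] = (-0.225) * (-8)
                   = 1.8000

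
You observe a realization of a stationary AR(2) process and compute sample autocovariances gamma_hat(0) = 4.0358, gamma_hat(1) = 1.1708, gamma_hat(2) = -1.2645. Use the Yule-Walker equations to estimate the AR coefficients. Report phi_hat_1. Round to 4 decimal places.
\hat\phi_{1} = 0.4160

The Yule-Walker equations for an AR(p) process read, in matrix form,
  Gamma_p phi = r_p,   with   (Gamma_p)_{ij} = gamma(|i - j|),
                       (r_p)_i = gamma(i),   i,j = 1..p.
Substitute the sample gammas (Toeplitz matrix and right-hand side of size 2):
  Gamma_p = [[4.0358, 1.1708], [1.1708, 4.0358]]
  r_p     = [1.1708, -1.2645]
Written out:
  4.0358 phi_1 + 1.1708 phi_2 = 1.1708
  1.1708 phi_1 + 4.0358 phi_2 = -1.2645
Solve by Cramer's rule:
  det = gamma(0)^2 - gamma(1)^2 = (4.0358)^2 - (1.1708)^2 = 16.28768164 - 1.37077264 = 14.916909
  phi_hat_1 = [gamma(1) gamma(0) - gamma(1) gamma(2)] / det = [(1.1708)(4.0358) - (1.1708)(-1.2645)] / 14.916909 = 6.20559124 / 14.916909 = 0.416
  phi_hat_2 = [gamma(0) gamma(2) - gamma(1)^2] / det = [(4.0358)(-1.2645) - (1.1708)^2] / 14.916909 = -6.47404174 / 14.916909 = -0.434
So phi_hat = [0.4160, -0.4340].
Therefore phi_hat_1 = 0.4160.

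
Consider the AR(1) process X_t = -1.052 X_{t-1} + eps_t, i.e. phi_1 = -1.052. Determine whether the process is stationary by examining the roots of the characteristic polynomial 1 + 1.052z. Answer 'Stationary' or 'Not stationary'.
\text{Not stationary}

The AR(p) characteristic polynomial is P(z) = 1 + 1.052z.
Stationarity requires all roots to lie outside the unit circle, i.e. |z| > 1 for every root.
This is linear in z: 1 + (1.052) z = 0  =>  z = -1/(1.052) = -0.95057,  |z| = 0.95057.
Moduli of all roots: 0.9506.
All moduli strictly greater than 1? No.
Verdict: Not stationary.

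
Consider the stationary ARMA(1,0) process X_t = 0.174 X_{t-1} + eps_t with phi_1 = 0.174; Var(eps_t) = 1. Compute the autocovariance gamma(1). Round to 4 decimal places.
\gamma(1) = 0.1794

Multiply the model equation by X_{t-k} and take expectations. With theta_0 = psi_0 = 1 and psi_j the MA(infinity) weights, this gives
  gamma(k) - sum_i phi_i gamma(k-i) = c_k,
  c_k = sigma^2 * sum_{j=k..q} theta_j psi_{j-k}   (c_k = 0 for k > q),
using gamma(-m) = gamma(m).
Pure AR (q = 0): c_0 = sigma^2 = 1, c_k = 0 for k >= 1.
Equations for k = 0 and k = 1 (AR order 1):
  gamma(0) = phi_1 gamma(1) + c_0
  gamma(1) = phi_1 gamma(0) + c_1
Substituting the second into the first: gamma(0) (1 - phi_1^2) = c_0 + phi_1 c_1, so
  gamma(0) = c_0 / (1 - phi_1^2) = 1 / (1 - (0.174)^2) = 1 / 0.969724 = 1.031221.
  gamma(1) = phi_1 gamma(0) = (0.174)(1.031221) = 0.179432.
Therefore gamma(1) = 0.1794 (to 4 decimal places).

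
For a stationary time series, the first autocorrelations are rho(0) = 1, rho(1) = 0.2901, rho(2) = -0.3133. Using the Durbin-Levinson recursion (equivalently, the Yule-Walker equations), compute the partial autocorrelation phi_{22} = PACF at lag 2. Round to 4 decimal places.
\phi_{22} = -0.4340

The PACF at lag k is phi_{kk}, the last component of the solution
to the Yule-Walker system G_k phi = r_k where
  (G_k)_{ij} = rho(|i - j|), (r_k)_i = rho(i), i,j = 1..k.
Equivalently, Durbin-Levinson gives phi_{kk} iteratively:
  phi_{11} = rho(1)
  phi_{kk} = [rho(k) - sum_{j=1..k-1} phi_{k-1,j} rho(k-j)]
            / [1 - sum_{j=1..k-1} phi_{k-1,j} rho(j)],
  phi_{k,j} = phi_{k-1,j} - phi_{kk} phi_{k-1,k-j},  j = 1..k-1.
Step k = 1:
  phi_11 = rho(1) = 0.2901.
Step k = 2:
  phi_22 = [rho(2) - phi_11 rho(1)] / [1 - phi_11 rho(1)] = [-0.3133 - (0.2901)(0.2901)] / [1 - (0.2901)(0.2901)]
         = -0.39745801 / 0.91584199 = -0.434.
Therefore phi_{22} = -0.4340.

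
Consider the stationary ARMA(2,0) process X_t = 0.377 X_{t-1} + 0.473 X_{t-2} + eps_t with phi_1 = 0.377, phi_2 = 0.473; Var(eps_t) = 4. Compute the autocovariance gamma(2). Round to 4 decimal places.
\gamma(2) = 7.8382

Multiply the model equation by X_{t-k} and take expectations. With theta_0 = psi_0 = 1 and psi_j the MA(infinity) weights, this gives
  gamma(k) - sum_i phi_i gamma(k-i) = c_k,
  c_k = sigma^2 * sum_{j=k..q} theta_j psi_{j-k}   (c_k = 0 for k > q),
using gamma(-m) = gamma(m).
Pure AR (q = 0): c_0 = sigma^2 = 4, c_k = 0 for k >= 1.
Equations for k = 0, 1, 2 (AR order 2, c_2 = 0):
  (E0) gamma(0) = phi_1 gamma(1) + phi_2 gamma(2) + c_0
  (E1) gamma(1) = phi_1 gamma(0) + phi_2 gamma(1) + c_1
  (E2) gamma(2) = phi_1 gamma(1) + phi_2 gamma(0)
From (E1): gamma(1) = A gamma(0) + B with
  A = phi_1 / (1 - phi_2) = 0.377 / 0.527 = 0.71537,   B = c_1 / (1 - phi_2) = 0 / 0.527 = 0.
Insert (E2) into (E0): gamma(0) (1 - phi_2^2) = phi_1 (1 + phi_2) gamma(1) + c_0.
  phi_1 (1 + phi_2) = (0.377)(1.473) = 0.555321,   1 - phi_2^2 = 0.776271.
Replace gamma(1) by A gamma(0) + B and collect gamma(0):
  gamma(0) [0.776271 - (0.555321)(0.71537)] = c_0 = 4
  gamma(0) * 0.379011 = 4
  gamma(0) = 4 / 0.379011 = 10.553783.
  gamma(1) = A gamma(0) = (0.71537)(10.553783) = 7.54986.
  gamma(2) = phi_1 gamma(1) + phi_2 gamma(0) = (0.377)(7.54986) + (0.473)(10.553783) = 7.838237.
Therefore gamma(2) = 7.8382 (to 4 decimal places).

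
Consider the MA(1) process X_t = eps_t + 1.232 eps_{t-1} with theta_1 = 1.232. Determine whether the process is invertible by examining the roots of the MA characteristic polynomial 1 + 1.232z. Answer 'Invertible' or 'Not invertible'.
\text{Not invertible}

The MA(q) characteristic polynomial is P(z) = 1 + 1.232z.
Invertibility requires all roots to lie outside the unit circle, i.e. |z| > 1 for every root.
This is linear in z: 1 + (1.232) z = 0  =>  z = -1/(1.232) = -0.811688,  |z| = 0.811688.
Moduli of all roots: 0.8117.
All moduli strictly greater than 1? No.
Verdict: Not invertible.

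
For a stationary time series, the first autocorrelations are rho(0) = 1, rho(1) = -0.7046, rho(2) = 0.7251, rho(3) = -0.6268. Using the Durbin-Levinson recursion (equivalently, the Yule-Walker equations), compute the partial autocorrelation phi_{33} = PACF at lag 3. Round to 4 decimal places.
\phi_{33} = -0.0699

The PACF at lag k is phi_{kk}, the last component of the solution
to the Yule-Walker system G_k phi = r_k where
  (G_k)_{ij} = rho(|i - j|), (r_k)_i = rho(i), i,j = 1..k.
Equivalently, Durbin-Levinson gives phi_{kk} iteratively:
  phi_{11} = rho(1)
  phi_{kk} = [rho(k) - sum_{j=1..k-1} phi_{k-1,j} rho(k-j)]
            / [1 - sum_{j=1..k-1} phi_{k-1,j} rho(j)],
  phi_{k,j} = phi_{k-1,j} - phi_{kk} phi_{k-1,k-j},  j = 1..k-1.
Step k = 1:
  phi_11 = rho(1) = -0.7046.
Step k = 2:
  phi_22 = [rho(2) - phi_11 rho(1)] / [1 - phi_11 rho(1)] = [0.7251 - (-0.7046)(-0.7046)] / [1 - (-0.7046)(-0.7046)]
         = 0.22863884 / 0.50353884 = 0.454064.
  Update: phi_21 = phi_11 - phi_22 phi_11 = -0.7046 - (0.454064)(-0.7046) = -0.384667.
Step k = 3:
  phi_33 = [rho(3) - phi_21 rho(2) - phi_22 rho(1)] / [1 - phi_21 rho(1) - phi_22 rho(2)]
    numerator   = -0.6268 - (-0.384667)(0.7251) - (0.454064)(-0.7046) = -0.02794483
    denominator = 1 - (-0.384667)(-0.7046) - (0.454064)(0.7251) = 0.39972218
  phi_33 = -0.02794483 / 0.39972218 = -0.0699.
Therefore phi_{33} = -0.0699.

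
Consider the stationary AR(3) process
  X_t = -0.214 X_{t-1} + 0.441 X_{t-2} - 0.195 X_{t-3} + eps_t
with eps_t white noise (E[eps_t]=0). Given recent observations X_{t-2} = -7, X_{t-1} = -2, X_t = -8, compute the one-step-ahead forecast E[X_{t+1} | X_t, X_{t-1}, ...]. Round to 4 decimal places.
E[X_{t+1} \mid \mathcal F_t] = 2.1950

For an AR(p) model X_t = c + sum_i phi_i X_{t-i} + eps_t, the
one-step-ahead conditional mean is
  E[X_{t+1} | X_t, ...] = c + sum_i phi_i X_{t+1-i}.
Substitute known values:
  E[X_{t+1} | ...] = (-0.214) * (-8) + (0.441) * (-2) + (-0.195) * (-7)
                   = 2.1950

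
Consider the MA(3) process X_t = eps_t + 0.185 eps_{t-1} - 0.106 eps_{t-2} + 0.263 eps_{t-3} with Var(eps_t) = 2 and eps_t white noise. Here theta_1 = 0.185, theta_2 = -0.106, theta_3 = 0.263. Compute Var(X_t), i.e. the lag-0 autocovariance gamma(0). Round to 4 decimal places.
\gamma(0) = 2.2293

For an MA(q) process X_t = eps_t + sum_i theta_i eps_{t-i} with
Var(eps_t) = sigma^2, the variance is
  gamma(0) = sigma^2 * (1 + sum_i theta_i^2).
  sum_i theta_i^2 = (0.185)^2 + (-0.106)^2 + (0.263)^2 = 0.034225 + 0.011236 + 0.069169 = 0.11463.
  gamma(0) = 2 * (1 + 0.11463) = 2 * 1.11463 = 2.22926, which rounds to 2.2293.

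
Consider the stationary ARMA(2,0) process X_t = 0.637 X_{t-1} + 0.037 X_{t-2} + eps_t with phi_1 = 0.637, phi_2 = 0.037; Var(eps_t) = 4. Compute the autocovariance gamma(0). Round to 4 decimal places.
\gamma(0) = 7.1215

Multiply the model equation by X_{t-k} and take expectations. With theta_0 = psi_0 = 1 and psi_j the MA(infinity) weights, this gives
  gamma(k) - sum_i phi_i gamma(k-i) = c_k,
  c_k = sigma^2 * sum_{j=k..q} theta_j psi_{j-k}   (c_k = 0 for k > q),
using gamma(-m) = gamma(m).
Pure AR (q = 0): c_0 = sigma^2 = 4, c_k = 0 for k >= 1.
Equations for k = 0, 1, 2 (AR order 2, c_2 = 0):
  (E0) gamma(0) = phi_1 gamma(1) + phi_2 gamma(2) + c_0
  (E1) gamma(1) = phi_1 gamma(0) + phi_2 gamma(1) + c_1
  (E2) gamma(2) = phi_1 gamma(1) + phi_2 gamma(0)
From (E1): gamma(1) = A gamma(0) + B with
  A = phi_1 / (1 - phi_2) = 0.637 / 0.963 = 0.661475,   B = c_1 / (1 - phi_2) = 0 / 0.963 = 0.
Insert (E2) into (E0): gamma(0) (1 - phi_2^2) = phi_1 (1 + phi_2) gamma(1) + c_0.
  phi_1 (1 + phi_2) = (0.637)(1.037) = 0.660569,   1 - phi_2^2 = 0.998631.
Replace gamma(1) by A gamma(0) + B and collect gamma(0):
  gamma(0) [0.998631 - (0.660569)(0.661475)] = c_0 = 4
  gamma(0) * 0.561681 = 4
  gamma(0) = 4 / 0.561681 = 7.121475.
Therefore gamma(0) = 7.1215 (to 4 decimal places).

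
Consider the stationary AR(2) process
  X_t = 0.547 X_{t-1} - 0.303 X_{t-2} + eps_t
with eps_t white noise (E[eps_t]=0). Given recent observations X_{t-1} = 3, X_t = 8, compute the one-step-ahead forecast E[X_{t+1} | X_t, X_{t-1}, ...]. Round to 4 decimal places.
E[X_{t+1} \mid \mathcal F_t] = 3.4670

For an AR(p) model X_t = c + sum_i phi_i X_{t-i} + eps_t, the
one-step-ahead conditional mean is
  E[X_{t+1} | X_t, ...] = c + sum_i phi_i X_{t+1-i}.
Substitute known values:
  E[X_{t+1} | ...] = (0.547) * (8) + (-0.303) * (3)
                   = 3.4670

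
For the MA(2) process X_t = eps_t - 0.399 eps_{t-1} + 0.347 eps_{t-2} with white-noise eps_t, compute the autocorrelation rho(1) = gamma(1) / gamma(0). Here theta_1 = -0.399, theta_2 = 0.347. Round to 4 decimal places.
\rho(1) = -0.4200

For an MA(q) process with theta_0 = 1, the autocovariance is
  gamma(k) = sigma^2 * sum_{i=0..q-k} theta_i * theta_{i+k},
and rho(k) = gamma(k) / gamma(0). Sigma^2 cancels.
  numerator   = (1)*(-0.399) + (-0.399)*(0.347) = -0.537453.
  denominator = (1)^2 + (-0.399)^2 + (0.347)^2 = 1.27961.
  rho(1) = -0.537453 / 1.27961 = -0.4200.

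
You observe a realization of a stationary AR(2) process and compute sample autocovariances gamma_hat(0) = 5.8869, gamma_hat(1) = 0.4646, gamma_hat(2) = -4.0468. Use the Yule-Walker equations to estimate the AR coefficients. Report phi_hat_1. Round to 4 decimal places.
\hat\phi_{1} = 0.1340

The Yule-Walker equations for an AR(p) process read, in matrix form,
  Gamma_p phi = r_p,   with   (Gamma_p)_{ij} = gamma(|i - j|),
                       (r_p)_i = gamma(i),   i,j = 1..p.
Substitute the sample gammas (Toeplitz matrix and right-hand side of size 2):
  Gamma_p = [[5.8869, 0.4646], [0.4646, 5.8869]]
  r_p     = [0.4646, -4.0468]
Written out:
  5.8869 phi_1 + 0.4646 phi_2 = 0.4646
  0.4646 phi_1 + 5.8869 phi_2 = -4.0468
Solve by Cramer's rule:
  det = gamma(0)^2 - gamma(1)^2 = (5.8869)^2 - (0.4646)^2 = 34.65559161 - 0.21585316 = 34.43973845
  phi_hat_1 = [gamma(1) gamma(0) - gamma(1) gamma(2)] / det = [(0.4646)(5.8869) - (0.4646)(-4.0468)] / 34.43973845 = 4.61519702 / 34.43973845 = 0.134
  phi_hat_2 = [gamma(0) gamma(2) - gamma(1)^2] / det = [(5.8869)(-4.0468) - (0.4646)^2] / 34.43973845 = -24.03896008 / 34.43973845 = -0.698
So phi_hat = [0.1340, -0.6980].
Therefore phi_hat_1 = 0.1340.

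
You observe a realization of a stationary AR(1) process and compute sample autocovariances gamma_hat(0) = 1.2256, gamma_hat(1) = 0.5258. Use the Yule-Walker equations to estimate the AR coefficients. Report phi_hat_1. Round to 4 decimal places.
\hat\phi_{1} = 0.4290

The Yule-Walker equations for an AR(p) process read, in matrix form,
  Gamma_p phi = r_p,   with   (Gamma_p)_{ij} = gamma(|i - j|),
                       (r_p)_i = gamma(i),   i,j = 1..p.
Substitute the sample gammas (Toeplitz matrix and right-hand side of size 1):
  Gamma_p = [[1.2256]]
  r_p     = [0.5258]
With p = 1 this is the single equation gamma(0) phi_1 = gamma(1):
  phi_hat_1 = gamma(1) / gamma(0) = 0.5258 / 1.2256 = 0.4290.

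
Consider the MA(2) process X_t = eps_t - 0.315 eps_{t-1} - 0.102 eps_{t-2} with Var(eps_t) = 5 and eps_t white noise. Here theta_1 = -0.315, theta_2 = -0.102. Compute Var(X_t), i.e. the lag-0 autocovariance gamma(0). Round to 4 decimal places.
\gamma(0) = 5.5481

For an MA(q) process X_t = eps_t + sum_i theta_i eps_{t-i} with
Var(eps_t) = sigma^2, the variance is
  gamma(0) = sigma^2 * (1 + sum_i theta_i^2).
  sum_i theta_i^2 = (-0.315)^2 + (-0.102)^2 = 0.099225 + 0.010404 = 0.109629.
  gamma(0) = 5 * (1 + 0.109629) = 5 * 1.109629 = 5.548145, which rounds to 5.5481.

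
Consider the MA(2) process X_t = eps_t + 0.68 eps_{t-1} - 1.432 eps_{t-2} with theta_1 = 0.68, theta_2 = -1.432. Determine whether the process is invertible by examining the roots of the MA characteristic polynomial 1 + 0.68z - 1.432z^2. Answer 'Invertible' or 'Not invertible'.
\text{Not invertible}

The MA(q) characteristic polynomial is P(z) = 1 + 0.68z - 1.432z^2.
Invertibility requires all roots to lie outside the unit circle, i.e. |z| > 1 for every root.
Set 1 + (0.68) z + (-1.432) z^2 = 0, i.e. a z^2 + b z + c = 0 with a = -1.432, b = 0.68, c = 1.
Discriminant D = b^2 - 4ac = (0.68)^2 - 4*(-1.432)*1 = 0.4624 - (-5.728) = 6.1904.
D >= 0, so the roots are real: z = (-b +/- sqrt(D)) / (2a) = (-0.68 +/- 2.488051) / (-2.864).
  z_1 = (-0.68 + 2.488051) / (-2.864) = -0.6313,   |z_1| = 0.6313.
  z_2 = (-0.68 - 2.488051) / (-2.864) = 1.1062,   |z_2| = 1.1062.
Moduli of all roots: 0.6313, 1.1062.
All moduli strictly greater than 1? No.
Verdict: Not invertible.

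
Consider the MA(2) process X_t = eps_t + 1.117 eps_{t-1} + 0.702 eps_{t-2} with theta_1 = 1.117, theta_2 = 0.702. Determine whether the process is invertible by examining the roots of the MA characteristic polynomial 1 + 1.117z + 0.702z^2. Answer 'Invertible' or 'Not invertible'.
\text{Invertible}

The MA(q) characteristic polynomial is P(z) = 1 + 1.117z + 0.702z^2.
Invertibility requires all roots to lie outside the unit circle, i.e. |z| > 1 for every root.
Set 1 + (1.117) z + (0.702) z^2 = 0, i.e. a z^2 + b z + c = 0 with a = 0.702, b = 1.117, c = 1.
Discriminant D = b^2 - 4ac = (1.117)^2 - 4*(0.702)*1 = 1.247689 - (2.808) = -1.560311.
D < 0, so the roots are the complex-conjugate pair z = (-b +/- i sqrt(-D)) / (2a) = -0.7956 +/- 0.8897i.
For a conjugate pair |z|^2 = z * conj(z) = (product of roots) = c/a = 1/(0.702) = 1.424501, so |z| = sqrt(1.424501) = 1.1935 for both roots.
Moduli of all roots: 1.1935, 1.1935.
All moduli strictly greater than 1? Yes.
Verdict: Invertible.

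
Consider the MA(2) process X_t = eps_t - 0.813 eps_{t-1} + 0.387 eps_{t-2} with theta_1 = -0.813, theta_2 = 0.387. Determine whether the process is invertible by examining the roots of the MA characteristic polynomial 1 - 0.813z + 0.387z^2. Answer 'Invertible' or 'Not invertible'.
\text{Invertible}

The MA(q) characteristic polynomial is P(z) = 1 - 0.813z + 0.387z^2.
Invertibility requires all roots to lie outside the unit circle, i.e. |z| > 1 for every root.
Set 1 + (-0.813) z + (0.387) z^2 = 0, i.e. a z^2 + b z + c = 0 with a = 0.387, b = -0.813, c = 1.
Discriminant D = b^2 - 4ac = (-0.813)^2 - 4*(0.387)*1 = 0.660969 - (1.548) = -0.887031.
D < 0, so the roots are the complex-conjugate pair z = (-b +/- i sqrt(-D)) / (2a) = 1.0504 +/- 1.2168i.
For a conjugate pair |z|^2 = z * conj(z) = (product of roots) = c/a = 1/(0.387) = 2.583979, so |z| = sqrt(2.583979) = 1.6075 for both roots.
Moduli of all roots: 1.6075, 1.6075.
All moduli strictly greater than 1? Yes.
Verdict: Invertible.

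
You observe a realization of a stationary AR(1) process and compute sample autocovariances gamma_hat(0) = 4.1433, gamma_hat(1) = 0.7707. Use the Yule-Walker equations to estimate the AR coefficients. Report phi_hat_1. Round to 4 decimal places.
\hat\phi_{1} = 0.1860

The Yule-Walker equations for an AR(p) process read, in matrix form,
  Gamma_p phi = r_p,   with   (Gamma_p)_{ij} = gamma(|i - j|),
                       (r_p)_i = gamma(i),   i,j = 1..p.
Substitute the sample gammas (Toeplitz matrix and right-hand side of size 1):
  Gamma_p = [[4.1433]]
  r_p     = [0.7707]
With p = 1 this is the single equation gamma(0) phi_1 = gamma(1):
  phi_hat_1 = gamma(1) / gamma(0) = 0.7707 / 4.1433 = 0.1860.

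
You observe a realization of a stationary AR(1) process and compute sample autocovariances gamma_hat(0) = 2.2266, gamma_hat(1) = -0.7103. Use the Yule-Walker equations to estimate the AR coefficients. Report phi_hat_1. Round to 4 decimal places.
\hat\phi_{1} = -0.3190

The Yule-Walker equations for an AR(p) process read, in matrix form,
  Gamma_p phi = r_p,   with   (Gamma_p)_{ij} = gamma(|i - j|),
                       (r_p)_i = gamma(i),   i,j = 1..p.
Substitute the sample gammas (Toeplitz matrix and right-hand side of size 1):
  Gamma_p = [[2.2266]]
  r_p     = [-0.7103]
With p = 1 this is the single equation gamma(0) phi_1 = gamma(1):
  phi_hat_1 = gamma(1) / gamma(0) = -0.7103 / 2.2266 = -0.3190.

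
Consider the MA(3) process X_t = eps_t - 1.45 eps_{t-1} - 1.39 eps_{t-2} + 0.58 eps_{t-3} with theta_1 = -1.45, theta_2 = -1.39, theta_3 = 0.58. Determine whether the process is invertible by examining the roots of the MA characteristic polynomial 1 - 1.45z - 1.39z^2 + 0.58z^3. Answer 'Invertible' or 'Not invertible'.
\text{Not invertible}

The MA(q) characteristic polynomial is P(z) = 1 - 1.45z - 1.39z^2 + 0.58z^3.
Invertibility requires all roots to lie outside the unit circle, i.e. |z| > 1 for every root.
Degree 3: look for a simple real root z0 first, then factor out (1 - z/z0) and solve the remaining quadratic.
Testing z0 = 0.5: P(0.5) = 1 + (-1.45)(0.5) + (-1.39)(0.5)^2 + (0.58)(0.5)^3
  = 1 + (-0.725) + (-0.3475) + (0.0725) = 0.  So z_0 = 0.5 is a root, |z_0| = 0.5.
Divide out the factor (1 - 2 z) = (1 - z/z0) (since 1/z0 = 2):
  P(z) = (1 - 2 z)(1 + (0.55) z + (-0.29) z^2)
  [check: z-coef 0.55 - (2) = -1.45; z^2-coef -0.29 - (2)(0.55) = -1.39; z^3-coef -(2)(-0.29) = 0.58.]
Remaining roots from the quadratic factor 1 + (0.55) z + (-0.29) z^2:
  Set 1 + (0.55) z + (-0.29) z^2 = 0, i.e. a z^2 + b z + c = 0 with a = -0.29, b = 0.55, c = 1.
  Discriminant D = b^2 - 4ac = (0.55)^2 - 4*(-0.29)*1 = 0.3025 - (-1.16) = 1.4625.
  D >= 0, so the roots are real: z = (-b +/- sqrt(D)) / (2a) = (-0.55 +/- 1.209339) / (-0.58).
    z_1 = (-0.55 + 1.209339) / (-0.58) = -1.1368,   |z_1| = 1.1368.
    z_2 = (-0.55 - 1.209339) / (-0.58) = 3.0333,   |z_2| = 3.0333.
Moduli of all roots: 0.5000, 1.1368, 3.0333.
All moduli strictly greater than 1? No.
Verdict: Not invertible.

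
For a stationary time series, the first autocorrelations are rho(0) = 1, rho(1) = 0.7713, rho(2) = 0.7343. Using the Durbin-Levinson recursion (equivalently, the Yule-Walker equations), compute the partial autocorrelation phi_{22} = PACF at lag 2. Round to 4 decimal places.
\phi_{22} = 0.3441

The PACF at lag k is phi_{kk}, the last component of the solution
to the Yule-Walker system G_k phi = r_k where
  (G_k)_{ij} = rho(|i - j|), (r_k)_i = rho(i), i,j = 1..k.
Equivalently, Durbin-Levinson gives phi_{kk} iteratively:
  phi_{11} = rho(1)
  phi_{kk} = [rho(k) - sum_{j=1..k-1} phi_{k-1,j} rho(k-j)]
            / [1 - sum_{j=1..k-1} phi_{k-1,j} rho(j)],
  phi_{k,j} = phi_{k-1,j} - phi_{kk} phi_{k-1,k-j},  j = 1..k-1.
Step k = 1:
  phi_11 = rho(1) = 0.7713.
Step k = 2:
  phi_22 = [rho(2) - phi_11 rho(1)] / [1 - phi_11 rho(1)] = [0.7343 - (0.7713)(0.7713)] / [1 - (0.7713)(0.7713)]
         = 0.13939631 / 0.40509631 = 0.3441.
Therefore phi_{22} = 0.3441.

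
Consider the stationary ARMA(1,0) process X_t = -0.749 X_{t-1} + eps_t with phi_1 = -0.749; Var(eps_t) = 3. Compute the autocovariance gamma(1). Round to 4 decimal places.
\gamma(1) = -5.1185

Multiply the model equation by X_{t-k} and take expectations. With theta_0 = psi_0 = 1 and psi_j the MA(infinity) weights, this gives
  gamma(k) - sum_i phi_i gamma(k-i) = c_k,
  c_k = sigma^2 * sum_{j=k..q} theta_j psi_{j-k}   (c_k = 0 for k > q),
using gamma(-m) = gamma(m).
Pure AR (q = 0): c_0 = sigma^2 = 3, c_k = 0 for k >= 1.
Equations for k = 0 and k = 1 (AR order 1):
  gamma(0) = phi_1 gamma(1) + c_0
  gamma(1) = phi_1 gamma(0) + c_1
Substituting the second into the first: gamma(0) (1 - phi_1^2) = c_0 + phi_1 c_1, so
  gamma(0) = c_0 / (1 - phi_1^2) = 3 / (1 - (-0.749)^2) = 3 / 0.438999 = 6.833729.
  gamma(1) = phi_1 gamma(0) = (-0.749)(6.833729) = -5.118463.
Therefore gamma(1) = -5.1185 (to 4 decimal places).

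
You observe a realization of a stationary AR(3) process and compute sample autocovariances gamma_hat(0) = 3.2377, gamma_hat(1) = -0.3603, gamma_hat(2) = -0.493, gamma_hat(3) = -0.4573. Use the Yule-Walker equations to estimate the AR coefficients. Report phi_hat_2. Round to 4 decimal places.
\hat\phi_{2} = -0.1910

The Yule-Walker equations for an AR(p) process read, in matrix form,
  Gamma_p phi = r_p,   with   (Gamma_p)_{ij} = gamma(|i - j|),
                       (r_p)_i = gamma(i),   i,j = 1..p.
Substitute the sample gammas (Toeplitz matrix and right-hand side of size 3):
  Gamma_p = [[3.2377, -0.3603, -0.493], [-0.3603, 3.2377, -0.3603], [-0.493, -0.3603, 3.2377]]
  r_p     = [-0.3603, -0.493, -0.4573]
Written out (R1..R3):
  (R1) 3.2377 phi_1 - 0.3603 phi_2 - 0.493 phi_3 = -0.3603
  (R2) -0.3603 phi_1 + 3.2377 phi_2 - 0.3603 phi_3 = -0.493
  (R3) -0.493 phi_1 - 0.3603 phi_2 + 3.2377 phi_3 = -0.4573
Gaussian elimination:
  R2 <- R2 - (-0.3603/3.2377) R1 = R2 - (-0.111283) R1:  3.197605 phi_2 - 0.415162 phi_3 = -0.533095
  R3 <- R3 - (-0.493/3.2377) R1 = R3 - (-0.152269) R1:  -0.415162 phi_2 + 3.162632 phi_3 = -0.512162
  R3 <- R3 - (-0.415162/3.197605) R2 = R3 - (-0.129835) R2:  3.108729 phi_3 = -0.581377
Back-substitution:
  phi_hat_3 = -0.581377 / 3.108729 = -0.187014
  phi_hat_2 = (-0.533095 - (-0.415162)(-0.187014)) / 3.197605 = -0.190998
  phi_hat_1 = (-0.3603 - (-0.3603)(-0.190998) - (-0.493)(-0.187014)) / 3.2377 = -0.161014
So phi_hat = [-0.1610, -0.1910, -0.1870].
Therefore phi_hat_2 = -0.1910.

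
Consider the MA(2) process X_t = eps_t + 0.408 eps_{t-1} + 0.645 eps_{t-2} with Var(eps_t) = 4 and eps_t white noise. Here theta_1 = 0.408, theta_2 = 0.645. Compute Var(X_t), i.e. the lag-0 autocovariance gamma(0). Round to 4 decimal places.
\gamma(0) = 6.3300

For an MA(q) process X_t = eps_t + sum_i theta_i eps_{t-i} with
Var(eps_t) = sigma^2, the variance is
  gamma(0) = sigma^2 * (1 + sum_i theta_i^2).
  sum_i theta_i^2 = (0.408)^2 + (0.645)^2 = 0.166464 + 0.416025 = 0.582489.
  gamma(0) = 4 * (1 + 0.582489) = 4 * 1.582489 = 6.329956, which rounds to 6.3300.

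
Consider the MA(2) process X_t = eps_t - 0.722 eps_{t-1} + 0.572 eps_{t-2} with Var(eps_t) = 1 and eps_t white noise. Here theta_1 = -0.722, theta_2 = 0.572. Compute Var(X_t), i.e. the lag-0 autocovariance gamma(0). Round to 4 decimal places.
\gamma(0) = 1.8485

For an MA(q) process X_t = eps_t + sum_i theta_i eps_{t-i} with
Var(eps_t) = sigma^2, the variance is
  gamma(0) = sigma^2 * (1 + sum_i theta_i^2).
  sum_i theta_i^2 = (-0.722)^2 + (0.572)^2 = 0.521284 + 0.327184 = 0.848468.
  gamma(0) = 1 * (1 + 0.848468) = 1 * 1.848468 = 1.848468, which rounds to 1.8485.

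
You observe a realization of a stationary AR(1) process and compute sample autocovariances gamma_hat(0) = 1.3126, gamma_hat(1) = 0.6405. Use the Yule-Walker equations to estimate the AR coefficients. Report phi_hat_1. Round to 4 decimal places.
\hat\phi_{1} = 0.4880

The Yule-Walker equations for an AR(p) process read, in matrix form,
  Gamma_p phi = r_p,   with   (Gamma_p)_{ij} = gamma(|i - j|),
                       (r_p)_i = gamma(i),   i,j = 1..p.
Substitute the sample gammas (Toeplitz matrix and right-hand side of size 1):
  Gamma_p = [[1.3126]]
  r_p     = [0.6405]
With p = 1 this is the single equation gamma(0) phi_1 = gamma(1):
  phi_hat_1 = gamma(1) / gamma(0) = 0.6405 / 1.3126 = 0.4880.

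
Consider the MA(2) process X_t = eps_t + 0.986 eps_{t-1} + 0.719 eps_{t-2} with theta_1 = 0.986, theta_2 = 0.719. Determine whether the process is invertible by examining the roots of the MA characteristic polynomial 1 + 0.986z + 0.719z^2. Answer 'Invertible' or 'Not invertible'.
\text{Invertible}

The MA(q) characteristic polynomial is P(z) = 1 + 0.986z + 0.719z^2.
Invertibility requires all roots to lie outside the unit circle, i.e. |z| > 1 for every root.
Set 1 + (0.986) z + (0.719) z^2 = 0, i.e. a z^2 + b z + c = 0 with a = 0.719, b = 0.986, c = 1.
Discriminant D = b^2 - 4ac = (0.986)^2 - 4*(0.719)*1 = 0.972196 - (2.876) = -1.903804.
D < 0, so the roots are the complex-conjugate pair z = (-b +/- i sqrt(-D)) / (2a) = -0.6857 +/- 0.9595i.
For a conjugate pair |z|^2 = z * conj(z) = (product of roots) = c/a = 1/(0.719) = 1.390821, so |z| = sqrt(1.390821) = 1.1793 for both roots.
Moduli of all roots: 1.1793, 1.1793.
All moduli strictly greater than 1? Yes.
Verdict: Invertible.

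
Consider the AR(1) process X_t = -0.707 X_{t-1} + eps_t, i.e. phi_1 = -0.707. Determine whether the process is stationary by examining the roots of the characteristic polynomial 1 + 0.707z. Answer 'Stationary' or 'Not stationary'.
\text{Stationary}

The AR(p) characteristic polynomial is P(z) = 1 + 0.707z.
Stationarity requires all roots to lie outside the unit circle, i.e. |z| > 1 for every root.
This is linear in z: 1 + (0.707) z = 0  =>  z = -1/(0.707) = -1.414427,  |z| = 1.414427.
Moduli of all roots: 1.4144.
All moduli strictly greater than 1? Yes.
Verdict: Stationary.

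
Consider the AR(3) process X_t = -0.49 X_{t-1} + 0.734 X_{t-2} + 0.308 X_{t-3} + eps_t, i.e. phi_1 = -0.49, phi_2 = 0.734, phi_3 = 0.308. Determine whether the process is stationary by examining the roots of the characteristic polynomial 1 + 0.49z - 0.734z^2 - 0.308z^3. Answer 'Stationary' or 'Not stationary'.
\text{Stationary}

The AR(p) characteristic polynomial is P(z) = 1 + 0.49z - 0.734z^2 - 0.308z^3.
Stationarity requires all roots to lie outside the unit circle, i.e. |z| > 1 for every root.
Degree 3: look for a simple real root z0 first, then factor out (1 - z/z0) and solve the remaining quadratic.
Testing z0 = -2.5: P(-2.5) = 1 + (0.49)(-2.5) + (-0.734)(-2.5)^2 + (-0.308)(-2.5)^3
  = 1 + (-1.225) + (-4.5875) + (4.8125) = 0.  So z_0 = -2.5 is a root, |z_0| = 2.5.
Divide out the factor (1 + 0.4 z) = (1 - z/z0) (since 1/z0 = -0.4):
  P(z) = (1 + 0.4 z)(1 + (0.09) z + (-0.77) z^2)
  [check: z-coef 0.09 - (-0.4) = 0.49; z^2-coef -0.77 - (-0.4)(0.09) = -0.734; z^3-coef -(-0.4)(-0.77) = -0.308.]
Remaining roots from the quadratic factor 1 + (0.09) z + (-0.77) z^2:
  Set 1 + (0.09) z + (-0.77) z^2 = 0, i.e. a z^2 + b z + c = 0 with a = -0.77, b = 0.09, c = 1.
  Discriminant D = b^2 - 4ac = (0.09)^2 - 4*(-0.77)*1 = 0.0081 - (-3.08) = 3.0881.
  D >= 0, so the roots are real: z = (-b +/- sqrt(D)) / (2a) = (-0.09 +/- 1.757299) / (-1.54).
    z_1 = (-0.09 + 1.757299) / (-1.54) = -1.0827,   |z_1| = 1.0827.
    z_2 = (-0.09 - 1.757299) / (-1.54) = 1.1995,   |z_2| = 1.1995.
Moduli of all roots: 2.5000, 1.0827, 1.1995.
All moduli strictly greater than 1? Yes.
Verdict: Stationary.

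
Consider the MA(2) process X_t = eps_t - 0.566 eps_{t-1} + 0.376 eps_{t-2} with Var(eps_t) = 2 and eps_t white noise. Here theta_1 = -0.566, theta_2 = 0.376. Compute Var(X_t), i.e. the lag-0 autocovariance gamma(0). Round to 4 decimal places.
\gamma(0) = 2.9235

For an MA(q) process X_t = eps_t + sum_i theta_i eps_{t-i} with
Var(eps_t) = sigma^2, the variance is
  gamma(0) = sigma^2 * (1 + sum_i theta_i^2).
  sum_i theta_i^2 = (-0.566)^2 + (0.376)^2 = 0.320356 + 0.141376 = 0.461732.
  gamma(0) = 2 * (1 + 0.461732) = 2 * 1.461732 = 2.923464, which rounds to 2.9235.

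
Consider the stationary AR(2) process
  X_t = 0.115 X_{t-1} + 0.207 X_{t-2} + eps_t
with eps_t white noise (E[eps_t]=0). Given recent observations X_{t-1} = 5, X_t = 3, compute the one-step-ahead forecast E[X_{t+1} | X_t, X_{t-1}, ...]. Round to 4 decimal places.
E[X_{t+1} \mid \mathcal F_t] = 1.3800

For an AR(p) model X_t = c + sum_i phi_i X_{t-i} + eps_t, the
one-step-ahead conditional mean is
  E[X_{t+1} | X_t, ...] = c + sum_i phi_i X_{t+1-i}.
Substitute known values:
  E[X_{t+1} | ...] = (0.115) * (3) + (0.207) * (5)
                   = 1.3800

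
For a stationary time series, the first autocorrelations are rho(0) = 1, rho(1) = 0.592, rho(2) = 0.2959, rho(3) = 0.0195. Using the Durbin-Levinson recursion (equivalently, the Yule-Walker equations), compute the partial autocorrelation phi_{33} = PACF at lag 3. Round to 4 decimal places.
\phi_{33} = -0.1871

The PACF at lag k is phi_{kk}, the last component of the solution
to the Yule-Walker system G_k phi = r_k where
  (G_k)_{ij} = rho(|i - j|), (r_k)_i = rho(i), i,j = 1..k.
Equivalently, Durbin-Levinson gives phi_{kk} iteratively:
  phi_{11} = rho(1)
  phi_{kk} = [rho(k) - sum_{j=1..k-1} phi_{k-1,j} rho(k-j)]
            / [1 - sum_{j=1..k-1} phi_{k-1,j} rho(j)],
  phi_{k,j} = phi_{k-1,j} - phi_{kk} phi_{k-1,k-j},  j = 1..k-1.
Step k = 1:
  phi_11 = rho(1) = 0.592.
Step k = 2:
  phi_22 = [rho(2) - phi_11 rho(1)] / [1 - phi_11 rho(1)] = [0.2959 - (0.592)(0.592)] / [1 - (0.592)(0.592)]
         = -0.054564 / 0.649536 = -0.084005.
  Update: phi_21 = phi_11 - phi_22 phi_11 = 0.592 - (-0.084005)(0.592) = 0.641731.
Step k = 3:
  phi_33 = [rho(3) - phi_21 rho(2) - phi_22 rho(1)] / [1 - phi_21 rho(1) - phi_22 rho(2)]
    numerator   = 0.0195 - (0.641731)(0.2959) - (-0.084005)(0.592) = -0.12065741
    denominator = 1 - (0.641731)(0.592) - (-0.084005)(0.2959) = 0.64495237
  phi_33 = -0.12065741 / 0.64495237 = -0.1871.
Therefore phi_{33} = -0.1871.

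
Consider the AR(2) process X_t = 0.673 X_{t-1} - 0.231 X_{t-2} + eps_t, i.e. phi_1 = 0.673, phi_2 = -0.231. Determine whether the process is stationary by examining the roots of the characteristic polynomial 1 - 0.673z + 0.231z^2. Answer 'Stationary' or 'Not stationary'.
\text{Stationary}

The AR(p) characteristic polynomial is P(z) = 1 - 0.673z + 0.231z^2.
Stationarity requires all roots to lie outside the unit circle, i.e. |z| > 1 for every root.
Set 1 + (-0.673) z + (0.231) z^2 = 0, i.e. a z^2 + b z + c = 0 with a = 0.231, b = -0.673, c = 1.
Discriminant D = b^2 - 4ac = (-0.673)^2 - 4*(0.231)*1 = 0.452929 - (0.924) = -0.471071.
D < 0, so the roots are the complex-conjugate pair z = (-b +/- i sqrt(-D)) / (2a) = 1.4567 +/- 1.4856i.
For a conjugate pair |z|^2 = z * conj(z) = (product of roots) = c/a = 1/(0.231) = 4.329004, so |z| = sqrt(4.329004) = 2.0806 for both roots.
Moduli of all roots: 2.0806, 2.0806.
All moduli strictly greater than 1? Yes.
Verdict: Stationary.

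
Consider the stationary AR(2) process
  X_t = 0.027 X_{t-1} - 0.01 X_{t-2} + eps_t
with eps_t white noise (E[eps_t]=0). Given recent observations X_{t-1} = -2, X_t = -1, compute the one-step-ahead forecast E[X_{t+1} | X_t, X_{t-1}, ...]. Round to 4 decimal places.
E[X_{t+1} \mid \mathcal F_t] = -0.0070

For an AR(p) model X_t = c + sum_i phi_i X_{t-i} + eps_t, the
one-step-ahead conditional mean is
  E[X_{t+1} | X_t, ...] = c + sum_i phi_i X_{t+1-i}.
Substitute known values:
  E[X_{t+1} | ...] = (0.027) * (-1) + (-0.01) * (-2)
                   = -0.0070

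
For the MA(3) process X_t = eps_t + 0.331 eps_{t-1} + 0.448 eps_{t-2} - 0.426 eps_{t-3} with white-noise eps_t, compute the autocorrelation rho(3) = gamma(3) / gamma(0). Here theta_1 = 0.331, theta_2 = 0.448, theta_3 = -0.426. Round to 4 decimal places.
\rho(3) = -0.2856

For an MA(q) process with theta_0 = 1, the autocovariance is
  gamma(k) = sigma^2 * sum_{i=0..q-k} theta_i * theta_{i+k},
and rho(k) = gamma(k) / gamma(0). Sigma^2 cancels.
  numerator   = (1)*(-0.426) = -0.426.
  denominator = (1)^2 + (0.331)^2 + (0.448)^2 + (-0.426)^2 = 1.491741.
  rho(3) = -0.426 / 1.491741 = -0.2856.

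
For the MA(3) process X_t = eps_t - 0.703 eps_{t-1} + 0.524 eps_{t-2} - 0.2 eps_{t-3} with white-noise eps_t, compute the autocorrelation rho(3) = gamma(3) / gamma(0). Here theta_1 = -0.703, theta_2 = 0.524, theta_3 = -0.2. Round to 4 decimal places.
\rho(3) = -0.1106

For an MA(q) process with theta_0 = 1, the autocovariance is
  gamma(k) = sigma^2 * sum_{i=0..q-k} theta_i * theta_{i+k},
and rho(k) = gamma(k) / gamma(0). Sigma^2 cancels.
  numerator   = (1)*(-0.2) = -0.2.
  denominator = (1)^2 + (-0.703)^2 + (0.524)^2 + (-0.2)^2 = 1.808785.
  rho(3) = -0.2 / 1.808785 = -0.1106.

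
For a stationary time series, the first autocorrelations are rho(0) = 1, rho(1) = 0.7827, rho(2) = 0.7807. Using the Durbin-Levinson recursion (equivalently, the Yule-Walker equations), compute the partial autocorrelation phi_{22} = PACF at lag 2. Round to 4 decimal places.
\phi_{22} = 0.4339

The PACF at lag k is phi_{kk}, the last component of the solution
to the Yule-Walker system G_k phi = r_k where
  (G_k)_{ij} = rho(|i - j|), (r_k)_i = rho(i), i,j = 1..k.
Equivalently, Durbin-Levinson gives phi_{kk} iteratively:
  phi_{11} = rho(1)
  phi_{kk} = [rho(k) - sum_{j=1..k-1} phi_{k-1,j} rho(k-j)]
            / [1 - sum_{j=1..k-1} phi_{k-1,j} rho(j)],
  phi_{k,j} = phi_{k-1,j} - phi_{kk} phi_{k-1,k-j},  j = 1..k-1.
Step k = 1:
  phi_11 = rho(1) = 0.7827.
Step k = 2:
  phi_22 = [rho(2) - phi_11 rho(1)] / [1 - phi_11 rho(1)] = [0.7807 - (0.7827)(0.7827)] / [1 - (0.7827)(0.7827)]
         = 0.16808071 / 0.38738071 = 0.4339.
Therefore phi_{22} = 0.4339.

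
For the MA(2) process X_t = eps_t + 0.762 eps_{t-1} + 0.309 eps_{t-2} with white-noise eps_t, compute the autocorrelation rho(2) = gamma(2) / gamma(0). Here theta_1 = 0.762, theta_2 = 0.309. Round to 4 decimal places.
\rho(2) = 0.1844

For an MA(q) process with theta_0 = 1, the autocovariance is
  gamma(k) = sigma^2 * sum_{i=0..q-k} theta_i * theta_{i+k},
and rho(k) = gamma(k) / gamma(0). Sigma^2 cancels.
  numerator   = (1)*(0.309) = 0.309.
  denominator = (1)^2 + (0.762)^2 + (0.309)^2 = 1.676125.
  rho(2) = 0.309 / 1.676125 = 0.1844.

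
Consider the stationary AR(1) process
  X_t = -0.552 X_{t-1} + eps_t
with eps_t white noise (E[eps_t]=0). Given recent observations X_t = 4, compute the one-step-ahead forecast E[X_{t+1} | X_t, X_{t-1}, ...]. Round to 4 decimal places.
E[X_{t+1} \mid \mathcal F_t] = -2.2080

For an AR(p) model X_t = c + sum_i phi_i X_{t-i} + eps_t, the
one-step-ahead conditional mean is
  E[X_{t+1} | X_t, ...] = c + sum_i phi_i X_{t+1-i}.
Substitute known values:
  E[X_{t+1} | ...] = (-0.552) * (4)
                   = -2.2080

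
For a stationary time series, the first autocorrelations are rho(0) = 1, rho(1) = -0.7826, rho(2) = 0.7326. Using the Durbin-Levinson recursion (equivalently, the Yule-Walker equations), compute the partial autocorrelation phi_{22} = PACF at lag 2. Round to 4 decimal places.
\phi_{22} = 0.3100

The PACF at lag k is phi_{kk}, the last component of the solution
to the Yule-Walker system G_k phi = r_k where
  (G_k)_{ij} = rho(|i - j|), (r_k)_i = rho(i), i,j = 1..k.
Equivalently, Durbin-Levinson gives phi_{kk} iteratively:
  phi_{11} = rho(1)
  phi_{kk} = [rho(k) - sum_{j=1..k-1} phi_{k-1,j} rho(k-j)]
            / [1 - sum_{j=1..k-1} phi_{k-1,j} rho(j)],
  phi_{k,j} = phi_{k-1,j} - phi_{kk} phi_{k-1,k-j},  j = 1..k-1.
Step k = 1:
  phi_11 = rho(1) = -0.7826.
Step k = 2:
  phi_22 = [rho(2) - phi_11 rho(1)] / [1 - phi_11 rho(1)] = [0.7326 - (-0.7826)(-0.7826)] / [1 - (-0.7826)(-0.7826)]
         = 0.12013724 / 0.38753724 = 0.31.
Therefore phi_{22} = 0.3100.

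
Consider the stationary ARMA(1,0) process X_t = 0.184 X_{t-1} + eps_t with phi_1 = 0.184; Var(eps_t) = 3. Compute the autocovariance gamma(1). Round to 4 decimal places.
\gamma(1) = 0.5713

Multiply the model equation by X_{t-k} and take expectations. With theta_0 = psi_0 = 1 and psi_j the MA(infinity) weights, this gives
  gamma(k) - sum_i phi_i gamma(k-i) = c_k,
  c_k = sigma^2 * sum_{j=k..q} theta_j psi_{j-k}   (c_k = 0 for k > q),
using gamma(-m) = gamma(m).
Pure AR (q = 0): c_0 = sigma^2 = 3, c_k = 0 for k >= 1.
Equations for k = 0 and k = 1 (AR order 1):
  gamma(0) = phi_1 gamma(1) + c_0
  gamma(1) = phi_1 gamma(0) + c_1
Substituting the second into the first: gamma(0) (1 - phi_1^2) = c_0 + phi_1 c_1, so
  gamma(0) = c_0 / (1 - phi_1^2) = 3 / (1 - (0.184)^2) = 3 / 0.966144 = 3.105127.
  gamma(1) = phi_1 gamma(0) = (0.184)(3.105127) = 0.571343.
Therefore gamma(1) = 0.5713 (to 4 decimal places).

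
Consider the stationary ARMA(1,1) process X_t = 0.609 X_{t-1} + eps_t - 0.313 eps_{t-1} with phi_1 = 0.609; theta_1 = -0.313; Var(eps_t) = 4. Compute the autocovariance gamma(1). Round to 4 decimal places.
\gamma(1) = 1.5233

Multiply the model equation by X_{t-k} and take expectations. With theta_0 = psi_0 = 1 and psi_j the MA(infinity) weights, this gives
  gamma(k) - sum_i phi_i gamma(k-i) = c_k,
  c_k = sigma^2 * sum_{j=k..q} theta_j psi_{j-k}   (c_k = 0 for k > q),
using gamma(-m) = gamma(m).
psi-weights needed (psi_j = theta_j + sum_i phi_i psi_{j-i}):
  psi_1 = theta_1 + phi_1 = -0.313 + (0.609) = 0.296
Right-hand sides:
  c_0 = sigma^2 (1 + theta_1 psi_1) = 4 * (1 + (-0.313)(0.296)) = 4 * 0.907352 = 3.629408
  c_1 = sigma^2 theta_1 = 4 * (-0.313) = -1.252
  c_2 = 0
Equations for k = 0 and k = 1 (AR order 1):
  gamma(0) = phi_1 gamma(1) + c_0
  gamma(1) = phi_1 gamma(0) + c_1
Substituting the second into the first: gamma(0) (1 - phi_1^2) = c_0 + phi_1 c_1, so
  gamma(0) = (c_0 + phi_1 c_1) / (1 - phi_1^2) = (3.629408 + (0.609)(-1.252)) / (1 - (0.609)^2) = 2.86694 / 0.629119 = 4.557071.
  gamma(1) = phi_1 gamma(0) + c_1 = (0.609)(4.557071) + (-1.252) = 1.523256.
Therefore gamma(1) = 1.5233 (to 4 decimal places).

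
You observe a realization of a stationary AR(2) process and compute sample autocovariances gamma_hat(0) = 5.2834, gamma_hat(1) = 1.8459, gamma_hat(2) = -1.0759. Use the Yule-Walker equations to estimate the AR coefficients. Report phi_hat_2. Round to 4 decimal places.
\hat\phi_{2} = -0.3710

The Yule-Walker equations for an AR(p) process read, in matrix form,
  Gamma_p phi = r_p,   with   (Gamma_p)_{ij} = gamma(|i - j|),
                       (r_p)_i = gamma(i),   i,j = 1..p.
Substitute the sample gammas (Toeplitz matrix and right-hand side of size 2):
  Gamma_p = [[5.2834, 1.8459], [1.8459, 5.2834]]
  r_p     = [1.8459, -1.0759]
Written out:
  5.2834 phi_1 + 1.8459 phi_2 = 1.8459
  1.8459 phi_1 + 5.2834 phi_2 = -1.0759
Solve by Cramer's rule:
  det = gamma(0)^2 - gamma(1)^2 = (5.2834)^2 - (1.8459)^2 = 27.91431556 - 3.40734681 = 24.50696875
  phi_hat_1 = [gamma(1) gamma(0) - gamma(1) gamma(2)] / det = [(1.8459)(5.2834) - (1.8459)(-1.0759)] / 24.50696875 = 11.73863187 / 24.50696875 = 0.479
  phi_hat_2 = [gamma(0) gamma(2) - gamma(1)^2] / det = [(5.2834)(-1.0759) - (1.8459)^2] / 24.50696875 = -9.09175687 / 24.50696875 = -0.371
So phi_hat = [0.4790, -0.3710].
Therefore phi_hat_2 = -0.3710.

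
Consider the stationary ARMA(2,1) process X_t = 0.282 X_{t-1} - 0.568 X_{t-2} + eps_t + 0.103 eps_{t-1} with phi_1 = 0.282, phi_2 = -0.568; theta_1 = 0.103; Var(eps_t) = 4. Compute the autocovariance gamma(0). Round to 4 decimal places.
\gamma(0) = 6.3934

Multiply the model equation by X_{t-k} and take expectations. With theta_0 = psi_0 = 1 and psi_j the MA(infinity) weights, this gives
  gamma(k) - sum_i phi_i gamma(k-i) = c_k,
  c_k = sigma^2 * sum_{j=k..q} theta_j psi_{j-k}   (c_k = 0 for k > q),
using gamma(-m) = gamma(m).
psi-weights needed (psi_j = theta_j + sum_i phi_i psi_{j-i}):
  psi_1 = theta_1 + phi_1 = 0.103 + (0.282) = 0.385
Right-hand sides:
  c_0 = sigma^2 (1 + theta_1 psi_1) = 4 * (1 + (0.103)(0.385)) = 4 * 1.039655 = 4.15862
  c_1 = sigma^2 theta_1 = 4 * (0.103) = 0.412
  c_2 = 0
Equations for k = 0, 1, 2 (AR order 2, c_2 = 0):
  (E0) gamma(0) = phi_1 gamma(1) + phi_2 gamma(2) + c_0
  (E1) gamma(1) = phi_1 gamma(0) + phi_2 gamma(1) + c_1
  (E2) gamma(2) = phi_1 gamma(1) + phi_2 gamma(0)
From (E1): gamma(1) = A gamma(0) + B with
  A = phi_1 / (1 - phi_2) = 0.282 / 1.568 = 0.179847,   B = c_1 / (1 - phi_2) = 0.412 / 1.568 = 0.262755.
Insert (E2) into (E0): gamma(0) (1 - phi_2^2) = phi_1 (1 + phi_2) gamma(1) + c_0.
  phi_1 (1 + phi_2) = (0.282)(0.432) = 0.121824,   1 - phi_2^2 = 0.677376.
Replace gamma(1) by A gamma(0) + B and collect gamma(0):
  gamma(0) [0.677376 - (0.121824)(0.179847)] = (0.121824)(0.262755) + 4.15862
  gamma(0) * 0.655466 = 4.19063
  gamma(0) = 4.19063 / 0.655466 = 6.393356.
Therefore gamma(0) = 6.3934 (to 4 decimal places).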